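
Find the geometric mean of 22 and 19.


GM = √(22×19) = √418 = 20.445

GM = 20.445


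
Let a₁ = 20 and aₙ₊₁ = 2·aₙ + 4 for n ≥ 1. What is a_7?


Computing step by step:
a_1 = 20
a_2 = 44
a_3 = 92
a_4 = 188
a_5 = 380
a_6 = 764
a_7 = 1532


a_7 = 1532


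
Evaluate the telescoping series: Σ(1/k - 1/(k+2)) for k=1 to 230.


Telescoping with gap 2: two head and two tail terms survive.
= (1 + 1/2) - (1/231 + 1/232)
= 3/2 - 1/231 - 1/232 = 79925/53592

Sum = 79925/53592


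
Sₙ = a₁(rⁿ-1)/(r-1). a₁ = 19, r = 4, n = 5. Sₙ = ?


Sₙ = 19×(4^5 - 1)/(4 - 1)
= 19×(1024 - 1)/3
= 19×1023/3
= 6479

S_5 = 6479


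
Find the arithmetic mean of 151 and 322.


AM = (151 + 322)/2 = 473/2 = 236.5

AM = 236.5


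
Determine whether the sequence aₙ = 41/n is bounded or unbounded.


a₁ = 41, a₂ = 41/2, a₃ = 41/3, ...
0 < aₙ ≤ 41 for all n ≥ 1
Lower bound: 0, Upper bound: 41
The sequence IS bounded

Bounded (0 < aₙ ≤ 41)


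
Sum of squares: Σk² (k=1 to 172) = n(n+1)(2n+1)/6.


n = 172
n(n+1)(2n+1)/6 = 172×173×345/6
= 10265820/6 = 1710970

Σk² = 1710970


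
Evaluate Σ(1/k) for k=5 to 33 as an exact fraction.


Σₖ₌5^33 1/k = 1/5 + 1/6 + 1/7 + ... + 1/33
= 26326932333349/13127595717600
≈ 2.0055

Sum = 26326932333349/13127595717600 ≈ 2.0055


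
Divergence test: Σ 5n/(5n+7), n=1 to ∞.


lim(n→∞) 5n/(5n+7) = 5/5 = 1  (divide numerator and denominator by n)
lim aₙ = 1 ≠ 0 → series DIVERGES

Diverges (lim aₙ = 1 ≠ 0)


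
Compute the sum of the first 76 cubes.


n(n+1)/2 = 76×77/2 = 2926
Σk³ = 2926² = 8561476

Σk³ = 8561476


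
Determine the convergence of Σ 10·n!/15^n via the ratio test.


aₙ = 10·n!/15^n
a_{n+1}/aₙ = (n+1)!/15^(n+1) × 15^n/n!  (constant 10 cancels)
= (n+1)/15
L = lim(n→∞) (n+1)/15 = ∞
L > 1 → series DIVERGES

Diverges (ratio test: L = ∞ > 1)


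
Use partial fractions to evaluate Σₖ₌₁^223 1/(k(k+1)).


1/(k(k+1)) = 1/k - 1/(k+1) (partial fractions)
Telescoping: Σ = 1 - 1/224 = 223/224

Sum = 223/224


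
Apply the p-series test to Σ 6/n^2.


p-series test: Σ c/n^p converges if p > 1, diverges if p ≤ 1 (constant c > 0 doesn't affect convergence).
p = 2
2 > 1 → CONVERGES

Converges (p = 2 > 1)


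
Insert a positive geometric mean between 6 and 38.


GM = √(6×38) = √228 = 15.0997

GM = 15.0997


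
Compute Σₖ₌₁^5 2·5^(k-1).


Sₙ = 2×(5^5 - 1)/(5 - 1)
= 2×(3125 - 1)/4
= 2×3124/4
= 1562

S_5 = 1562


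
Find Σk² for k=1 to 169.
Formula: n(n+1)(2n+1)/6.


n = 169
n(n+1)(2n+1)/6 = 169×170×339/6
= 9739470/6 = 1623245

Σk² = 1623245


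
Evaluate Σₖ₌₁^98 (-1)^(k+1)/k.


S = 1 - 1/2 + 1/3 - 1/4 + 1/5 - 1/6 + 1/7 - 1/8 ± ...
= 0.6881
(Full series converges to +ln(2) ≈ +0.6931)

S_98 = 0.6881


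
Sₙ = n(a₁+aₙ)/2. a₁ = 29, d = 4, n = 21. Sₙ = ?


aₙ = 29 + (21-1)×4 = 109
Sₙ = n(a₁+aₙ)/2 = 21×(29+109)/2
= 21×138/2 = 1449

S_21 = 1449


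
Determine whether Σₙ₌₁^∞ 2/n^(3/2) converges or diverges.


p-series test: Σ c/n^p converges if p > 1, diverges if p ≤ 1 (constant c > 0 doesn't affect convergence).
p = 3/2
3/2 > 1 → CONVERGES

Converges (p = 3/2 > 1)


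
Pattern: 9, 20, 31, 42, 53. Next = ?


Pattern: arithmetic (d=11)
Terms: 9, 20, 31, 42, 53
Next term = 64

Next term = 64


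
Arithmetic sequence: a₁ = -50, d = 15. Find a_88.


aₙ = a₁ + (n-1)d
= -50 + (88-1)×15
= -50 + 1305
= 1255

a_88 = 1255


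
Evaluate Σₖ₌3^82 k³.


Σₖ₌3^82 k³ = [82·83/2]² − [2·3/2]²
= 11580409 − 9 = 11580400

Σk³ = 11580400


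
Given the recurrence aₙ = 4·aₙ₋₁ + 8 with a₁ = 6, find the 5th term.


Computing step by step:
a_1 = 6
a_2 = 32
a_3 = 136
a_4 = 552
a_5 = 2216


a_5 = 2216


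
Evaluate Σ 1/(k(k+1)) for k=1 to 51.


1/(k(k+1)) = 1/k - 1/(k+1) (partial fractions)
Telescoping: Σ = 1 - 1/52 = 51/52

Sum = 51/52


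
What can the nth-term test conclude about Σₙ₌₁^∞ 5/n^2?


lim(n→∞) 5/n^2 = 0
lim aₙ = 0 → nth-term test is INCONCLUSIVE
(Need other tests; this is actually a convergent p-series with p=2 > 1)

Inconclusive (lim aₙ = 0; need another test)


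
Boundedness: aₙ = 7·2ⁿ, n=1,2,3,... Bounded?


aₙ = 7·2ⁿ → as n→∞, aₙ→∞ (since base 2 > 1)
No finite upper bound exists
The sequence is UNBOUNDED

Unbounded (aₙ → ∞ as n → ∞)


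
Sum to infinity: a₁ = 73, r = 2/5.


S∞ = a₁/(1-r) = 73/(1 - 2/5)
= 73/(3/5)
= 365/3

S∞ = 365/3


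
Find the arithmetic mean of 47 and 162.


AM = (47 + 162)/2 = 209/2 = 104.5

AM = 104.5


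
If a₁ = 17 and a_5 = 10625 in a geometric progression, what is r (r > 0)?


r^(n-1) = aₙ/a₁
r^4 = 10625/17 = 625
r = 625^(1/4)
= ±5; taking r > 0 gives r = 5

r = 5


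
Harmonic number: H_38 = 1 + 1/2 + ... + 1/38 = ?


H_38 = 1/1 + 1/2 + 1/3 + ... + 1/38
= 2053580969474233/485721041551200
≈ 4.2279

H_38 = 2053580969474233/485721041551200 ≈ 4.2279


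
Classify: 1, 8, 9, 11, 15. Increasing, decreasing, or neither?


Differences: 7, 1, 2, 4
All differences > 0 → strictly INCREASING

Monotonically increasing


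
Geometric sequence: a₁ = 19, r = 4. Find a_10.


aₙ = a₁·r^(n-1)
= 19×4^9
= 19×262144
= 4980736

a_10 = 4980736


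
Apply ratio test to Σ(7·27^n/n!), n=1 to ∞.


aₙ = 7·27^n/n!
a_{n+1}/aₙ = 27^(n+1)/(n+1)! × n!/27^n  (constant 7 cancels)
= 27/(n+1)
L = lim(n→∞) 27/(n+1) = 0
L < 1 → series CONVERGES

Converges (ratio test: L = 0 < 1)


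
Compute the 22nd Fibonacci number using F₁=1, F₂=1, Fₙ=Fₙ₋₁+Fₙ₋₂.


Fibonacci sequence: 1, 1, 2, 3, 5, 8, 13, 21, 34, 55, 89, ...
F(22) = 17711

F(22) = 17711


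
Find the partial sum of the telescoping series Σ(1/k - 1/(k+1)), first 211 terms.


Telescoping: adjacent terms cancel.
= 1/1 - 1/212
= 1 - 1/212 = 211/212

Sum = 211/212


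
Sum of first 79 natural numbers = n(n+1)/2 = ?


n(n+1)/2 = 79×80/2 = 6320/2 = 3160

Σk = 3160


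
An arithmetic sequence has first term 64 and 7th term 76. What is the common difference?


d = (aₙ - a₁)/(n-1)
= (76 - 64)/(7-1)
= 12/6 = 2

d = 2


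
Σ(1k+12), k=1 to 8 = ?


Σ(1k+12) = 1·Σk + 12·n
= 1·36 + 12·8
= 36 + 96 = 132

Σ = 132


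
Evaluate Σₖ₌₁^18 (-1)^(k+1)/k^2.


S = 1 - 1/4 + 1/9 - 1/16 + 1/25 - 1/36 + 1/49 - 1/64 ± ...
= 0.821
(Full series converges to +π²/12 ≈ +0.8225)

S_18 = 0.821


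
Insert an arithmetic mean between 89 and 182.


AM = (89 + 182)/2 = 271/2 = 135.5

AM = 135.5


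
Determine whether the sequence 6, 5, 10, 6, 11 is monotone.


Differences: -1, 5, -4, 5
Difference at position 2 is +5 (> 0) but position 1 is -1 (< 0) — sequence both rises and falls
→ NOT monotonic

Not monotonic


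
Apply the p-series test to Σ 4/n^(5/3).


p-series test: Σ c/n^p converges if p > 1, diverges if p ≤ 1 (constant c > 0 doesn't affect convergence).
p = 5/3
5/3 > 1 → CONVERGES

Converges (p = 5/3 > 1)


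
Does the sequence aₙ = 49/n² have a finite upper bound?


a₁ = 49, a₂ = 49/4, a₃ = 49/9, ...
0 < aₙ ≤ 49 for all n ≥ 1
The sequence IS bounded

Bounded (0 < aₙ ≤ 49)


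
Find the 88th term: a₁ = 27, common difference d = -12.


aₙ = a₁ + (n-1)d
= 27 + (88-1)×-12
= 27 - 1044
= -1017

a_88 = -1017


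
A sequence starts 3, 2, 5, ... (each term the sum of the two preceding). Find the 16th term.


Computing iteratively: 3, 2, 5, 7, 12, 19, 31, 50, 81, 131, 212, 343, ...
a_16 = 2351

a_16 = 2351


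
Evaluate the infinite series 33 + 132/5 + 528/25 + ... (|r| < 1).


S∞ = a₁/(1-r) = 33/(1 - 4/5)
= 33/(1/5)
= 165

S∞ = 165


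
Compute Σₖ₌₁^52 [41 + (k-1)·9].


aₙ = 41 + (52-1)×9 = 500
Sₙ = n(a₁+aₙ)/2 = 52×(41+500)/2
= 52×541/2 = 14066

S_52 = 14066


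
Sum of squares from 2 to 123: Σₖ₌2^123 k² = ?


Σₖ₌2^123 k² = Σₖ₌₁^123 k² − Σₖ₌₁^1 k²
= 123·124·247/6 − 1·2·3/6
= 627874 − 1 = 627873

Σk² = 627873


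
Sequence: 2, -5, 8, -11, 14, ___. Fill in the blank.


Pattern: alternating sign, magnitude arithmetic (d=3)
Terms: 2, -5, 8, -11, 14
Next term = -17

Next term = -17


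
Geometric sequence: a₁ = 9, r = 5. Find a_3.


aₙ = a₁·r^(n-1)
= 9×5^2
= 9×25
= 225

a_3 = 225


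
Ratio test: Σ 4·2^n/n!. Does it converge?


aₙ = 4·2^n/n!
a_{n+1}/aₙ = 2^(n+1)/(n+1)! × n!/2^n  (constant 4 cancels)
= 2/(n+1)
L = lim(n→∞) 2/(n+1) = 0
L < 1 → series CONVERGES

Converges (ratio test: L = 0 < 1)


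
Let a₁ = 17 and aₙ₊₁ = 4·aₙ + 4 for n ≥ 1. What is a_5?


Computing step by step:
a_1 = 17
a_2 = 72
a_3 = 292
a_4 = 1172
a_5 = 4692


a_5 = 4692


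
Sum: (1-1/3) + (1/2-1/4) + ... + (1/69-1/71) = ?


Telescoping with gap 2: two head and two tail terms survive.
= (1 + 1/2) - (1/70 + 1/71)
= 3/2 - 1/70 - 1/71 = 3657/2485

Sum = 3657/2485


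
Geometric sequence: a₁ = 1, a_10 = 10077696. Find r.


r^(n-1) = aₙ/a₁
r^9 = 10077696/1 = 10077696
r = 10077696^(1/9)
= 6

r = 6


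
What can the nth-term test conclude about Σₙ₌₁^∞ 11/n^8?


lim(n→∞) 11/n^8 = 0
lim aₙ = 0 → nth-term test is INCONCLUSIVE
(Need other tests; this is actually a convergent p-series with p=8 > 1)

Inconclusive (lim aₙ = 0; need another test)


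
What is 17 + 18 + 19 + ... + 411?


Σₖ₌17^411 k = Σₖ₌₁^411 k − Σₖ₌₁^16 k
= 411·412/2 − 16·17/2
= 84666 − 136 = 84530

Σk = 84530


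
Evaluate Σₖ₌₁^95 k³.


n(n+1)/2 = 95×96/2 = 4560
Σk³ = 4560² = 20793600

Σk³ = 20793600


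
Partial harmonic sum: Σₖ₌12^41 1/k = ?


Σₖ₌12^41 1/k = 1/12 + 1/13 + 1/14 + ... + 1/41
= 40152353888049829/31294312819941600
≈ 1.2831

Sum = 40152353888049829/31294312819941600 ≈ 1.2831


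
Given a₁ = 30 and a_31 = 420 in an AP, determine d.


d = (aₙ - a₁)/(n-1)
= (420 - 30)/(31-1)
= 390/30 = 13

d = 13


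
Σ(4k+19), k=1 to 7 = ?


Σ(4k+19) = 4·Σk + 19·n
= 4·28 + 19·7
= 112 + 133 = 245

Σ = 245


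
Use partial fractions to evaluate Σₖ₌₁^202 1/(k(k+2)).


1/(k(k+2)) = (1/2)·(1/k - 1/(k+2)) (partial fractions)
Telescoping: Σ = (1/2)·(1 + 1/2 - 1/203 - 1/204) = 61711/82824

Sum = 61711/82824


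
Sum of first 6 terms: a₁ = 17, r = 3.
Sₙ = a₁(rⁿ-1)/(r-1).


Sₙ = 17×(3^6 - 1)/(3 - 1)
= 17×(729 - 1)/2
= 17×728/2
= 6188

S_6 = 6188


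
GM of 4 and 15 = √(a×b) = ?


GM = √(4×15) = √60 = 7.746

GM = 7.746


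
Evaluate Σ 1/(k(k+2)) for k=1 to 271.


1/(k(k+2)) = (1/2)·(1/k - 1/(k+2)) (partial fractions)
Telescoping: Σ = (1/2)·(1 + 1/2 - 1/272 - 1/273) = 110839/148512

Sum = 110839/148512


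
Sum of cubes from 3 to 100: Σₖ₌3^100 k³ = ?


Σₖ₌3^100 k³ = [100·101/2]² − [2·3/2]²
= 25502500 − 9 = 25502491

Σk³ = 25502491


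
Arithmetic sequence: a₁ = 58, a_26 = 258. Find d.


d = (aₙ - a₁)/(n-1)
= (258 - 58)/(26-1)
= 200/25 = 8

d = 8


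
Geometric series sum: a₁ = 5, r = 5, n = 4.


Sₙ = 5×(5^4 - 1)/(5 - 1)
= 5×(625 - 1)/4
= 5×624/4
= 780

S_4 = 780


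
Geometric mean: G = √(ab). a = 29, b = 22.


GM = √(29×22) = √638 = 25.2587

GM = 25.2587


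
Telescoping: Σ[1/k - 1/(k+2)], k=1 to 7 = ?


Telescoping with gap 2: two head and two tail terms survive.
= (1 + 1/2) - (1/8 + 1/9)
= 3/2 - 1/8 - 1/9 = 91/72

Sum = 91/72


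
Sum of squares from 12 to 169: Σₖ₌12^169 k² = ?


Σₖ₌12^169 k² = Σₖ₌₁^169 k² − Σₖ₌₁^11 k²
= 169·170·339/6 − 11·12·23/6
= 1623245 − 506 = 1622739

Σk² = 1622739


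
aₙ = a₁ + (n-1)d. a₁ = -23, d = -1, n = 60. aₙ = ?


aₙ = a₁ + (n-1)d
= -23 + (60-1)×-1
= -23 - 59
= -82

a_60 = -82


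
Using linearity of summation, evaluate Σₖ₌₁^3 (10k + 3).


Σ(10k+3) = 10·Σk + 3·n
= 10·6 + 3·3
= 60 + 9 = 69

Σ = 69


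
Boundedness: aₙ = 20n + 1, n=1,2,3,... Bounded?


aₙ = 20n + 1 → as n→∞, aₙ→∞
No finite upper bound exists
The sequence is UNBOUNDED

Unbounded (aₙ → ∞ as n → ∞)


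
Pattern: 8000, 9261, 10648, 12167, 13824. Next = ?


Pattern: perfect cubes: n³
Terms: 8000, 9261, 10648, 12167, 13824
Next term = 15625

Next term = 15625


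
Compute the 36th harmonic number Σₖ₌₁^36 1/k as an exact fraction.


H_36 = 1/1 + 1/2 + 1/3 + ... + 1/36
= 54801925434709/13127595717600
≈ 4.1746

H_36 = 54801925434709/13127595717600 ≈ 4.1746


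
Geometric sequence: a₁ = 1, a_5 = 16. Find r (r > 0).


r^(n-1) = aₙ/a₁
r^4 = 16/1 = 16
r = 16^(1/4)
= ±2; taking r > 0 gives r = 2

r = 2


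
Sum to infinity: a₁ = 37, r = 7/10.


S∞ = a₁/(1-r) = 37/(1 - 7/10)
= 37/(3/10)
= 370/3

S∞ = 370/3


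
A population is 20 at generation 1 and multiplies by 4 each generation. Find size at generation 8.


aₙ = a₁·r^(n-1)
= 20×4^7
= 20×16384
= 327680

a_8 = 327680


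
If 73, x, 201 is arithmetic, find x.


AM = (73 + 201)/2 = 274/2 = 137

AM = 137


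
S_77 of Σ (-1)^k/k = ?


S = -1 + 1/2 - 1/3 + 1/4 - 1/5 + 1/6 - 1/7 + 1/8 ± ...
= -0.6996
(Full series converges to -ln(2) ≈ -0.6931)

S_77 = -0.6996


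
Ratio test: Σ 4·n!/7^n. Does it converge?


aₙ = 4·n!/7^n
a_{n+1}/aₙ = (n+1)!/7^(n+1) × 7^n/n!  (constant 4 cancels)
= (n+1)/7
L = lim(n→∞) (n+1)/7 = ∞
L > 1 → series DIVERGES

Diverges (ratio test: L = ∞ > 1)


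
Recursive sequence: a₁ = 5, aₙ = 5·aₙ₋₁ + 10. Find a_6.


Computing step by step:
a_1 = 5
a_2 = 35
a_3 = 185
a_4 = 935
a_5 = 4685
a_6 = 23435


a_6 = 23435


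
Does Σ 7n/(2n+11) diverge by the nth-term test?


lim(n→∞) 7n/(2n+11) = 7/2 = 7/2  (divide numerator and denominator by n)
lim aₙ = 7/2 ≠ 0 → series DIVERGES

Diverges (lim aₙ = 7/2 ≠ 0)


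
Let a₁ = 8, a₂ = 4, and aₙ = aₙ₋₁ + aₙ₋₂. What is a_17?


Computing iteratively: 8, 4, 12, 16, 28, 44, 72, 116, 188, 304, 492, 796, ...
a_17 = 8828

a_17 = 8828


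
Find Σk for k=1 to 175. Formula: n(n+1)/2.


n(n+1)/2 = 175×176/2 = 30800/2 = 15400

Σk = 15400


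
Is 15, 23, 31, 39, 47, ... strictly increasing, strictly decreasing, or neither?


Differences: 8, 8, 8, 8
All differences > 0 → strictly INCREASING

Monotonically increasing


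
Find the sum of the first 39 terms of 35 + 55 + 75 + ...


aₙ = 35 + (39-1)×20 = 795
Sₙ = n(a₁+aₙ)/2 = 39×(35+795)/2
= 39×830/2 = 16185

S_39 = 16185


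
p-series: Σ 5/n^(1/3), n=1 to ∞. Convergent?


p-series test: Σ c/n^p converges if p > 1, diverges if p ≤ 1 (constant c > 0 doesn't affect convergence).
p = 1/3
1/3 ≤ 1 → DIVERGES

Diverges (p = 1/3 ≤ 1)


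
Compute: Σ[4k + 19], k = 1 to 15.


Σ(4k+19) = 4·Σk + 19·n
= 4·120 + 19·15
= 480 + 285 = 765

Σ = 765


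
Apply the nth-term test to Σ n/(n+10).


lim(n→∞) n/(n+10) = 1/1 = 1  (divide numerator and denominator by n)
lim aₙ = 1 ≠ 0 → series DIVERGES

Diverges (lim aₙ = 1 ≠ 0)


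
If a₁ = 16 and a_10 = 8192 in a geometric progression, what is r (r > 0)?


r^(n-1) = aₙ/a₁
r^9 = 8192/16 = 512
r = 512^(1/9)
= 2

r = 2


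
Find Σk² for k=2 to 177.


Σₖ₌2^177 k² = Σₖ₌₁^177 k² − Σₖ₌₁^1 k²
= 177·178·355/6 − 1·2·3/6
= 1864105 − 1 = 1864104

Σk² = 1864104


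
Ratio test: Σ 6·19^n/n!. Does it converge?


aₙ = 6·19^n/n!
a_{n+1}/aₙ = 19^(n+1)/(n+1)! × n!/19^n  (constant 6 cancels)
= 19/(n+1)
L = lim(n→∞) 19/(n+1) = 0
L < 1 → series CONVERGES

Converges (ratio test: L = 0 < 1)


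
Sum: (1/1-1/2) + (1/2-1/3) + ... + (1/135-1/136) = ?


Telescoping: adjacent terms cancel.
= 1/1 - 1/136
= 1 - 1/136 = 135/136

Sum = 135/136


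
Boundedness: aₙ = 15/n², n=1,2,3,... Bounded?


a₁ = 15, a₂ = 15/4, a₃ = 15/9, ...
0 < aₙ ≤ 15 for all n ≥ 1
The sequence IS bounded

Bounded (0 < aₙ ≤ 15)


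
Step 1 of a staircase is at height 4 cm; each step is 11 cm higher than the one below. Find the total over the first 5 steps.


aₙ = 4 + (5-1)×11 = 48
Sₙ = n(a₁+aₙ)/2 = 5×(4+48)/2
= 5×52/2 = 130

S_5 = 130


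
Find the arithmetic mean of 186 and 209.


AM = (186 + 209)/2 = 395/2 = 197.5

AM = 197.5


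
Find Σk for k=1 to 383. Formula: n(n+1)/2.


n(n+1)/2 = 383×384/2 = 147072/2 = 73536

Σk = 73536


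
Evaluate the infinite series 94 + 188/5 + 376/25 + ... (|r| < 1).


S∞ = a₁/(1-r) = 94/(1 - 2/5)
= 94/(3/5)
= 470/3

S∞ = 470/3


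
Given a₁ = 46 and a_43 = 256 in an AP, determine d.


d = (aₙ - a₁)/(n-1)
= (256 - 46)/(43-1)
= 210/42 = 5

d = 5


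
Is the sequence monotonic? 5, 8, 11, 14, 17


Differences: 3, 3, 3, 3
All differences > 0 → strictly INCREASING

Monotonically increasing


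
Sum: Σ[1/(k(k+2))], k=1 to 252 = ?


1/(k(k+2)) = (1/2)·(1/k - 1/(k+2)) (partial fractions)
Telescoping: Σ = (1/2)·(1 + 1/2 - 1/253 - 1/254) = 47943/64262

Sum = 47943/64262


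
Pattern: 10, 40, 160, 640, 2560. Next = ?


Pattern: geometric (r=4)
Terms: 10, 40, 160, 640, 2560
Next term = 10240

Next term = 10240


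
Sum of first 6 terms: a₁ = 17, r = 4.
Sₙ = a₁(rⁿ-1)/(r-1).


Sₙ = 17×(4^6 - 1)/(4 - 1)
= 17×(4096 - 1)/3
= 17×4095/3
= 23205

S_6 = 23205


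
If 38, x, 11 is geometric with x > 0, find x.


GM = √(38×11) = √418 = 20.445

GM = 20.445


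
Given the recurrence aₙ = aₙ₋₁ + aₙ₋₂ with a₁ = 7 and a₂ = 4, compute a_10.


Computing iteratively: 7, 4, 11, 15, 26, 41, 67, 108, 175, 283
a_10 = 283

a_10 = 283


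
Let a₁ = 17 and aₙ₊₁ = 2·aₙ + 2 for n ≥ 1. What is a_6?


Computing step by step:
a_1 = 17
a_2 = 36
a_3 = 74
a_4 = 150
a_5 = 302
a_6 = 606


a_6 = 606


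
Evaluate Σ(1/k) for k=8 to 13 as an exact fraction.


Σₖ₌8^13 1/k = 1/8 + 1/9 + 1/10 + 1/11 + 1/12 + 1/13
= 30233/51480
≈ 0.5873

Sum = 30233/51480 ≈ 0.5873


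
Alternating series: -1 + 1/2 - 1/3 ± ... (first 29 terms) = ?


S = -1 + 1/2 - 1/3 + 1/4 - 1/5 + 1/6 - 1/7 + 1/8 ± ...
= -0.7101
(Full series converges to -ln(2) ≈ -0.6931)

S_29 = -0.7101


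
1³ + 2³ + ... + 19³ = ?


n(n+1)/2 = 19×20/2 = 190
Σk³ = 190² = 36100

Σk³ = 36100


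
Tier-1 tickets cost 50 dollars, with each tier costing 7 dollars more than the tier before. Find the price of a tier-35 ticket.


aₙ = a₁ + (n-1)d
= 50 + (35-1)×7
= 50 + 238
= 288

a_35 = 288


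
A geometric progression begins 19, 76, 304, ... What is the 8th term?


aₙ = a₁·r^(n-1)
= 19×4^7
= 19×16384
= 311296

a_8 = 311296


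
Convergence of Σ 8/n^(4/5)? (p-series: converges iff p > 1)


p-series test: Σ c/n^p converges if p > 1, diverges if p ≤ 1 (constant c > 0 doesn't affect convergence).
p = 4/5
4/5 ≤ 1 → DIVERGES

Diverges (p = 4/5 ≤ 1)


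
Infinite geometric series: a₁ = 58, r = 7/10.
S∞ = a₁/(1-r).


S∞ = a₁/(1-r) = 58/(1 - 7/10)
= 58/(3/10)
= 580/3

S∞ = 580/3


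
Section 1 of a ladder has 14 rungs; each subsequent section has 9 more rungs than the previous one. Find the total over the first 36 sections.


aₙ = 14 + (36-1)×9 = 329
Sₙ = n(a₁+aₙ)/2 = 36×(14+329)/2
= 36×343/2 = 6174

S_36 = 6174


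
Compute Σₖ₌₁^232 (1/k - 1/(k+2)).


Telescoping with gap 2: two head and two tail terms survive.
= (1 + 1/2) - (1/233 + 1/234)
= 3/2 - 1/233 - 1/234 = 40658/27261

Sum = 40658/27261


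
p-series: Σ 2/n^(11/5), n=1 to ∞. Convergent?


p-series test: Σ c/n^p converges if p > 1, diverges if p ≤ 1 (constant c > 0 doesn't affect convergence).
p = 11/5
11/5 > 1 → CONVERGES

Converges (p = 11/5 > 1)


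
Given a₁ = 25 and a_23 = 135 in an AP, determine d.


d = (aₙ - a₁)/(n-1)
= (135 - 25)/(23-1)
= 110/22 = 5

d = 5


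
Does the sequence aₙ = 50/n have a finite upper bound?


a₁ = 50, a₂ = 50/2, a₃ = 50/3, ...
0 < aₙ ≤ 50 for all n ≥ 1
Lower bound: 0, Upper bound: 50
The sequence IS bounded

Bounded (0 < aₙ ≤ 50)


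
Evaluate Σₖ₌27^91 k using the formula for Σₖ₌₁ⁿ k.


Σₖ₌27^91 k = Σₖ₌₁^91 k − Σₖ₌₁^26 k
= 91·92/2 − 26·27/2
= 4186 − 351 = 3835

Σk = 3835


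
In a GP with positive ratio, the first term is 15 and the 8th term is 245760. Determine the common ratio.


r^(n-1) = aₙ/a₁
r^7 = 245760/15 = 16384
r = 16384^(1/7)
= 4

r = 4


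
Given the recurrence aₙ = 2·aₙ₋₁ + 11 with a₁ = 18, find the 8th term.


Computing step by step:
a_1 = 18
a_2 = 47
a_3 = 105
a_4 = 221
a_5 = 453
a_6 = 917
a_7 = 1845
a_8 = 3701


a_8 = 3701


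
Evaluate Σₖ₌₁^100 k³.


n(n+1)/2 = 100×101/2 = 5050
Σk³ = 5050² = 25502500

Σk³ = 25502500


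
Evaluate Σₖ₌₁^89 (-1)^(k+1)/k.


S = 1 - 1/2 + 1/3 - 1/4 + 1/5 - 1/6 + 1/7 - 1/8 ± ...
= 0.6987
(Full series converges to +ln(2) ≈ +0.6931)

S_89 = 0.6987


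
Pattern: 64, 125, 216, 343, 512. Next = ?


Pattern: perfect cubes: n³
Terms: 64, 125, 216, 343, 512
Next term = 729

Next term = 729


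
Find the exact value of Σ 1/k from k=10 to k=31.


Σₖ₌10^31 1/k = 1/10 + 1/11 + 1/12 + ... + 1/31
= 86517723849247/72201776446800
≈ 1.1983

Sum = 86517723849247/72201776446800 ≈ 1.1983


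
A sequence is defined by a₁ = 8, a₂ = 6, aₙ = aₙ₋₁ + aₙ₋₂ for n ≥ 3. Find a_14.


Computing iteratively: 8, 6, 14, 20, 34, 54, 88, 142, 230, 372, 602, 974, ...
a_14 = 2550

a_14 = 2550


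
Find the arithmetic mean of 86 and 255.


AM = (86 + 255)/2 = 341/2 = 170.5

AM = 170.5


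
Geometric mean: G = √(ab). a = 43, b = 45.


GM = √(43×45) = √1935 = 43.9886

GM = 43.9886


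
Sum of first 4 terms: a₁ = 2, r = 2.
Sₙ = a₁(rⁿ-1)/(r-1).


Sₙ = 2×(2^4 - 1)/(2 - 1)
= 2×(16 - 1)/1
= 2×15/1
= 30

S_4 = 30


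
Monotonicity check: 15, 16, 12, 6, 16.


Differences: 1, -4, -6, 10
Difference at position 1 is +1 (> 0) but position 2 is -4 (< 0) — sequence both rises and falls
→ NOT monotonic

Not monotonic


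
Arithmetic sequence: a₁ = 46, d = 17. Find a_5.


aₙ = a₁ + (n-1)d
= 46 + (5-1)×17
= 46 + 68
= 114

a_5 = 114


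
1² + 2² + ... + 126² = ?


n = 126
n(n+1)(2n+1)/6 = 126×127×253/6
= 4048506/6 = 674751

Σk² = 674751


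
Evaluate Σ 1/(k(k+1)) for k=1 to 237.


1/(k(k+1)) = 1/k - 1/(k+1) (partial fractions)
Telescoping: Σ = 1 - 1/238 = 237/238

Sum = 237/238


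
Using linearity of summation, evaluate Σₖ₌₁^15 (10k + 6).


Σ(10k+6) = 10·Σk + 6·n
= 10·120 + 6·15
= 1200 + 90 = 1290

Σ = 1290


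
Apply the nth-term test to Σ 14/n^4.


lim(n→∞) 14/n^4 = 0
lim aₙ = 0 → nth-term test is INCONCLUSIVE
(Need other tests; this is actually a convergent p-series with p=4 > 1)

Inconclusive (lim aₙ = 0; need another test)


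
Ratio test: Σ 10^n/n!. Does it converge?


aₙ = 10^n/n!
a_{n+1}/aₙ = 10^(n+1)/(n+1)! × n!/10^n
= 10/(n+1)
L = lim(n→∞) 10/(n+1) = 0
L < 1 → series CONVERGES

Converges (ratio test: L = 0 < 1)


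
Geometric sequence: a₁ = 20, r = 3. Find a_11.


aₙ = a₁·r^(n-1)
= 20×3^10
= 20×59049
= 1180980

a_11 = 1180980


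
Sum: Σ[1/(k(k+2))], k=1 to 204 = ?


1/(k(k+2)) = (1/2)·(1/k - 1/(k+2)) (partial fractions)
Telescoping: Σ = (1/2)·(1 + 1/2 - 1/205 - 1/206) = 31467/42230

Sum = 31467/42230


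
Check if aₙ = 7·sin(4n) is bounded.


For all n, -1 ≤ sin(4n) ≤ 1, so -7 ≤ 7·sin(4n) ≤ 7
Lower bound: -7, Upper bound: 7
The sequence IS bounded

Bounded (-7 ≤ aₙ ≤ 7)


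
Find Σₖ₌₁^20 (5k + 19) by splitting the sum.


Σ(5k+19) = 5·Σk + 19·n
= 5·210 + 19·20
= 1050 + 380 = 1430

Σ = 1430


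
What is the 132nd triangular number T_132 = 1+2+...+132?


n(n+1)/2 = 132×133/2 = 17556/2 = 8778

Σk = 8778


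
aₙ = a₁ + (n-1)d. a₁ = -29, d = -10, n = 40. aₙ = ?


aₙ = a₁ + (n-1)d
= -29 + (40-1)×-10
= -29 - 390
= -419

a_40 = -419


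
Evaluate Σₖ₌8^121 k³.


Σₖ₌8^121 k³ = [121·122/2]² − [7·8/2]²
= 54479161 − 784 = 54478377

Σk³ = 54478377


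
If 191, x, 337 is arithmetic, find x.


AM = (191 + 337)/2 = 528/2 = 264

AM = 264


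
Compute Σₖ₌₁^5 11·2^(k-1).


Sₙ = 11×(2^5 - 1)/(2 - 1)
= 11×(32 - 1)/1
= 11×31/1
= 341

S_5 = 341


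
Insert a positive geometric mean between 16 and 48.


GM = √(16×48) = √768 = 27.7128

GM = 27.7128


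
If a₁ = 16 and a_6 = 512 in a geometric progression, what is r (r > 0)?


r^(n-1) = aₙ/a₁
r^5 = 512/16 = 32
r = 32^(1/5)
= 2

r = 2


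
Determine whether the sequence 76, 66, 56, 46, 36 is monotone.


Differences: -10, -10, -10, -10
All differences < 0 → strictly DECREASING

Monotonically decreasing


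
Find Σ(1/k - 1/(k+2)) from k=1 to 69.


Telescoping with gap 2: two head and two tail terms survive.
= (1 + 1/2) - (1/70 + 1/71)
= 3/2 - 1/70 - 1/71 = 3657/2485

Sum = 3657/2485


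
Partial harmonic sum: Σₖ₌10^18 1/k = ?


Σₖ₌10^18 1/k = 1/10 + 1/11 + 1/12 + 1/13 + 1/14 + 1/15 + 1/16 + 1/17 + 1/18
= 1632341/2450448
≈ 0.6661

Sum = 1632341/2450448 ≈ 0.6661


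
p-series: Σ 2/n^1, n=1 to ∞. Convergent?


p-series test: Σ c/n^p converges if p > 1, diverges if p ≤ 1 (constant c > 0 doesn't affect convergence).
p = 1
1 ≤ 1 → DIVERGES

Diverges (p = 1 ≤ 1)


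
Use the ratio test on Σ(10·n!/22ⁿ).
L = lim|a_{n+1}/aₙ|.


aₙ = 10·n!/22^n
a_{n+1}/aₙ = (n+1)!/22^(n+1) × 22^n/n!  (constant 10 cancels)
= (n+1)/22
L = lim(n→∞) (n+1)/22 = ∞
L > 1 → series DIVERGES

Diverges (ratio test: L = ∞ > 1)


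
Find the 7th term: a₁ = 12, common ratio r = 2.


aₙ = a₁·r^(n-1)
= 12×2^6
= 12×64
= 768

a_7 = 768


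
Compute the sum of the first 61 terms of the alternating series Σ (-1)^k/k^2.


S = -1 + 1/4 - 1/9 + 1/16 - 1/25 + 1/36 - 1/49 + 1/64 ± ...
= -0.8226
(Full series converges to -π²/12 ≈ -0.8225)

S_61 = -0.8226


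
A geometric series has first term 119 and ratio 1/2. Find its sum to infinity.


S∞ = a₁/(1-r) = 119/(1 - 1/2)
= 119/(1/2)
= 238

S∞ = 238


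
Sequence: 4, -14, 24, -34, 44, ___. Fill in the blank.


Pattern: alternating sign, magnitude arithmetic (d=10)
Terms: 4, -14, 24, -34, 44
Next term = -54

Next term = -54


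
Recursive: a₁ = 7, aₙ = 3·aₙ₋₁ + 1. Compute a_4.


Computing step by step:
a_1 = 7
a_2 = 22
a_3 = 67
a_4 = 202


a_4 = 202


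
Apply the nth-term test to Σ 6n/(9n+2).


lim(n→∞) 6n/(9n+2) = 6/9 = 2/3  (divide numerator and denominator by n)
lim aₙ = 2/3 ≠ 0 → series DIVERGES

Diverges (lim aₙ = 2/3 ≠ 0)


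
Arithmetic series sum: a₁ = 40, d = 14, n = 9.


aₙ = 40 + (9-1)×14 = 152
Sₙ = n(a₁+aₙ)/2 = 9×(40+152)/2
= 9×192/2 = 864

S_9 = 864


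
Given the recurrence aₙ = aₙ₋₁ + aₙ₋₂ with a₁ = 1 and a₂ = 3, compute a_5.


Computing iteratively: 1, 3, 4, 7, 11
a_5 = 11

a_5 = 11


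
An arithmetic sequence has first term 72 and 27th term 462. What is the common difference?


d = (aₙ - a₁)/(n-1)
= (462 - 72)/(27-1)
= 390/26 = 15

d = 15


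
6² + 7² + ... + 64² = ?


Σₖ₌6^64 k² = Σₖ₌₁^64 k² − Σₖ₌₁^5 k²
= 64·65·129/6 − 5·6·11/6
= 89440 − 55 = 89385

Σk² = 89385


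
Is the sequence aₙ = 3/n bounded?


a₁ = 3, a₂ = 3/2, a₃ = 3/3, ...
0 < aₙ ≤ 3 for all n ≥ 1
Lower bound: 0, Upper bound: 3
The sequence IS bounded

Bounded (0 < aₙ ≤ 3)


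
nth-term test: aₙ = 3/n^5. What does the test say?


lim(n→∞) 3/n^5 = 0
lim aₙ = 0 → nth-term test is INCONCLUSIVE
(Need other tests; this is actually a convergent p-series with p=5 > 1)

Inconclusive (lim aₙ = 0; need another test)


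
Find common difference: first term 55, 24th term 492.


d = (aₙ - a₁)/(n-1)
= (492 - 55)/(24-1)
= 437/23 = 19

d = 19


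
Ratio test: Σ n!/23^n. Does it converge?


aₙ = n!/23^n
a_{n+1}/aₙ = (n+1)!/23^(n+1) × 23^n/n!
= (n+1)/23
L = lim(n→∞) (n+1)/23 = ∞
L > 1 → series DIVERGES

Diverges (ratio test: L = ∞ > 1)


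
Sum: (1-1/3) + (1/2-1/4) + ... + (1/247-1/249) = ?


Telescoping with gap 2: two head and two tail terms survive.
= (1 + 1/2) - (1/248 + 1/249)
= 3/2 - 1/248 - 1/249 = 92131/61752

Sum = 92131/61752


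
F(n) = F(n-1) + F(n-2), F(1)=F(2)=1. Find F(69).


Fibonacci sequence: 1, 1, 2, 3, 5, 8, 13, 21, 34, 55, 89, ...
F(69) = 117669030460994

F(69) = 117669030460994


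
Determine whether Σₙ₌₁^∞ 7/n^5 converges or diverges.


p-series test: Σ c/n^p converges if p > 1, diverges if p ≤ 1 (constant c > 0 doesn't affect convergence).
p = 5
5 > 1 → CONVERGES

Converges (p = 5 > 1)


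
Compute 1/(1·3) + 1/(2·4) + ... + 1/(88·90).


1/(k(k+2)) = (1/2)·(1/k - 1/(k+2)) (partial fractions)
Telescoping: Σ = (1/2)·(1 + 1/2 - 1/89 - 1/90) = 2959/4005

Sum = 2959/4005


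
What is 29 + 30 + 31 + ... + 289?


Σₖ₌29^289 k = Σₖ₌₁^289 k − Σₖ₌₁^28 k
= 289·290/2 − 28·29/2
= 41905 − 406 = 41499

Σk = 41499


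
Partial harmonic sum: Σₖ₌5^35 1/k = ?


Σₖ₌5^35 1/k = 1/5 + 1/6 + 1/7 + ... + 1/35
= 27088112253109/13127595717600
≈ 2.0634

Sum = 27088112253109/13127595717600 ≈ 2.0634


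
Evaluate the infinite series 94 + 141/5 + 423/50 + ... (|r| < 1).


S∞ = a₁/(1-r) = 94/(1 - 3/10)
= 94/(7/10)
= 940/7

S∞ = 940/7


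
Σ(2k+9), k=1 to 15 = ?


Σ(2k+9) = 2·Σk + 9·n
= 2·120 + 9·15
= 240 + 135 = 375

Σ = 375


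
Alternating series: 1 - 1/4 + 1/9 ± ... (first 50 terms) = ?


S = 1 - 1/4 + 1/9 - 1/16 + 1/25 - 1/36 + 1/49 - 1/64 ± ...
= 0.8223
(Full series converges to +π²/12 ≈ +0.8225)

S_50 = 0.8223


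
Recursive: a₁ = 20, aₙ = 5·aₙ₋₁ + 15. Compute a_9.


Computing step by step:
a_1 = 20
a_2 = 115
a_3 = 590
a_4 = 2965
a_5 = 14840
a_6 = 74215
a_7 = 371090
a_8 = 1855465
a_9 = 9277340


a_9 = 9277340


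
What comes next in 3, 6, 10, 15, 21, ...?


Pattern: triangular numbers: n(n+1)/2
Terms: 3, 6, 10, 15, 21
Next term = 28

Next term = 28


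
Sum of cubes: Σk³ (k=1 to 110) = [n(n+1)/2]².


n(n+1)/2 = 110×111/2 = 6105
Σk³ = 6105² = 37271025

Σk³ = 37271025


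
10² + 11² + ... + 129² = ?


Σₖ₌10^129 k² = Σₖ₌₁^129 k² − Σₖ₌₁^9 k²
= 129·130·259/6 − 9·10·19/6
= 723905 − 285 = 723620

Σk² = 723620


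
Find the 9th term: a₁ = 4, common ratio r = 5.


aₙ = a₁·r^(n-1)
= 4×5^8
= 4×390625
= 1562500

a_9 = 1562500


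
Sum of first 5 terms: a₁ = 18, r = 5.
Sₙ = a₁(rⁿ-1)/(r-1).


Sₙ = 18×(5^5 - 1)/(5 - 1)
= 18×(3125 - 1)/4
= 18×3124/4
= 14058

S_5 = 14058


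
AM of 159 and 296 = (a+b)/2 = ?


AM = (159 + 296)/2 = 455/2 = 227.5

AM = 227.5


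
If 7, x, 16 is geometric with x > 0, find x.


GM = √(7×16) = √112 = 10.583

GM = 10.583


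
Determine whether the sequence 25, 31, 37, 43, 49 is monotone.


Differences: 6, 6, 6, 6
All differences > 0 → strictly INCREASING

Monotonically increasing


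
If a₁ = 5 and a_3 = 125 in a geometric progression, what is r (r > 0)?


r^(n-1) = aₙ/a₁
r^2 = 125/5 = 25
r = 25^(1/2)
= ±5; taking r > 0 gives r = 5

r = 5


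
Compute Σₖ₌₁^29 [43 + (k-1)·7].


aₙ = 43 + (29-1)×7 = 239
Sₙ = n(a₁+aₙ)/2 = 29×(43+239)/2
= 29×282/2 = 4089

S_29 = 4089


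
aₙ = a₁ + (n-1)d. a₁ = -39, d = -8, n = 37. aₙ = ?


aₙ = a₁ + (n-1)d
= -39 + (37-1)×-8
= -39 - 288
= -327

a_37 = -327


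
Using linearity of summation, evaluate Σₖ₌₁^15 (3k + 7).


Σ(3k+7) = 3·Σk + 7·n
= 3·120 + 7·15
= 360 + 105 = 465

Σ = 465


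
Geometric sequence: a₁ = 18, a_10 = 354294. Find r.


r^(n-1) = aₙ/a₁
r^9 = 354294/18 = 19683
r = 19683^(1/9)
= 3

r = 3


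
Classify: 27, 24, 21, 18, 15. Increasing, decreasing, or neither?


Differences: -3, -3, -3, -3
All differences < 0 → strictly DECREASING

Monotonically decreasing


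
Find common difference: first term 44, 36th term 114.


d = (aₙ - a₁)/(n-1)
= (114 - 44)/(36-1)
= 70/35 = 2

d = 2


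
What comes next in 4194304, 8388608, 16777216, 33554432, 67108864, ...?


Pattern: powers of 2: 2ⁿ
Terms: 4194304, 8388608, 16777216, 33554432, 67108864
Next term = 134217728

Next term = 134217728


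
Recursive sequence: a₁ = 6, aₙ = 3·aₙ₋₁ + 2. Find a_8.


Computing step by step:
a_1 = 6
a_2 = 20
a_3 = 62
a_4 = 188
a_5 = 566
a_6 = 1700
a_7 = 5102
a_8 = 15308


a_8 = 15308


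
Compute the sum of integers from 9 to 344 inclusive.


Σₖ₌9^344 k = Σₖ₌₁^344 k − Σₖ₌₁^8 k
= 344·345/2 − 8·9/2
= 59340 − 36 = 59304

Σk = 59304


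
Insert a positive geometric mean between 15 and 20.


GM = √(15×20) = √300 = 17.3205

GM = 17.3205


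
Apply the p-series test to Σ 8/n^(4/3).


p-series test: Σ c/n^p converges if p > 1, diverges if p ≤ 1 (constant c > 0 doesn't affect convergence).
p = 4/3
4/3 > 1 → CONVERGES

Converges (p = 4/3 > 1)


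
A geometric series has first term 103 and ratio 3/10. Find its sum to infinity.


S∞ = a₁/(1-r) = 103/(1 - 3/10)
= 103/(7/10)
= 1030/7

S∞ = 1030/7


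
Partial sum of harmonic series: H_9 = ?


H_9 = 1/1 + 1/2 + 1/3 + 1/4 + 1/5 + 1/6 + 1/7 + 1/8 + 1/9
= 7129/2520
≈ 2.829

H_9 = 7129/2520 ≈ 2.829


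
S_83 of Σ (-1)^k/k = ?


S = -1 + 1/2 - 1/3 + 1/4 - 1/5 + 1/6 - 1/7 + 1/8 ± ...
= -0.6991
(Full series converges to -ln(2) ≈ -0.6931)

S_83 = -0.6991


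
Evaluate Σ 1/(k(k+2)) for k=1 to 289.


1/(k(k+2)) = (1/2)·(1/k - 1/(k+2)) (partial fractions)
Telescoping: Σ = (1/2)·(1 + 1/2 - 1/290 - 1/291) = 31501/42195

Sum = 31501/42195


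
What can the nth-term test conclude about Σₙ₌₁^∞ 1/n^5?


lim(n→∞) 1/n^5 = 0
lim aₙ = 0 → nth-term test is INCONCLUSIVE
(Need other tests; this is actually a convergent p-series with p=5 > 1)

Inconclusive (lim aₙ = 0; need another test)


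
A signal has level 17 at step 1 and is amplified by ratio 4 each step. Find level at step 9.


aₙ = a₁·r^(n-1)
= 17×4^8
= 17×65536
= 1114112

a_9 = 1114112


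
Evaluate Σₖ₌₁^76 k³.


n(n+1)/2 = 76×77/2 = 2926
Σk³ = 2926² = 8561476

Σk³ = 8561476


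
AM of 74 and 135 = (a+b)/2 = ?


AM = (74 + 135)/2 = 209/2 = 104.5

AM = 104.5


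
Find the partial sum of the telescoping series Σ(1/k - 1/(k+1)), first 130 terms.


Telescoping: adjacent terms cancel.
= 1/1 - 1/131
= 1 - 1/131 = 130/131

Sum = 130/131


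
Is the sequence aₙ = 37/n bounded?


a₁ = 37, a₂ = 37/2, a₃ = 37/3, ...
0 < aₙ ≤ 37 for all n ≥ 1
Lower bound: 0, Upper bound: 37
The sequence IS bounded

Bounded (0 < aₙ ≤ 37)


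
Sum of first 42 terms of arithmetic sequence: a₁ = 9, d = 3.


aₙ = 9 + (42-1)×3 = 132
Sₙ = n(a₁+aₙ)/2 = 42×(9+132)/2
= 42×141/2 = 2961

S_42 = 2961


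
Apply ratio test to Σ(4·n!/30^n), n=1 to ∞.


aₙ = 4·n!/30^n
a_{n+1}/aₙ = (n+1)!/30^(n+1) × 30^n/n!  (constant 4 cancels)
= (n+1)/30
L = lim(n→∞) (n+1)/30 = ∞
L > 1 → series DIVERGES

Diverges (ratio test: L = ∞ > 1)


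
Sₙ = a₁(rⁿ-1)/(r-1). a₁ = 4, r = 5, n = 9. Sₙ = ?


Sₙ = 4×(5^9 - 1)/(5 - 1)
= 4×(1953125 - 1)/4
= 4×1953124/4
= 1953124

S_9 = 1953124


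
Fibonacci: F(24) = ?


Fibonacci sequence: 1, 1, 2, 3, 5, 8, 13, 21, 34, 55, 89, ...
F(24) = 46368

F(24) = 46368


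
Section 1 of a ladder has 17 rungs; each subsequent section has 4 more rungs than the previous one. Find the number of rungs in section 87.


aₙ = a₁ + (n-1)d
= 17 + (87-1)×4
= 17 + 344
= 361

a_87 = 361


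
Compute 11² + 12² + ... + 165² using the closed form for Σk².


Σₖ₌11^165 k² = Σₖ₌₁^165 k² − Σₖ₌₁^10 k²
= 165·166·331/6 − 10·11·21/6
= 1511015 − 385 = 1510630

Σk² = 1510630


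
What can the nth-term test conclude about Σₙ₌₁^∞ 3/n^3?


lim(n→∞) 3/n^3 = 0
lim aₙ = 0 → nth-term test is INCONCLUSIVE
(Need other tests; this is actually a convergent p-series with p=3 > 1)

Inconclusive (lim aₙ = 0; need another test)


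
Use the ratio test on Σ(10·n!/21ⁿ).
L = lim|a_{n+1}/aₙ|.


aₙ = 10·n!/21^n
a_{n+1}/aₙ = (n+1)!/21^(n+1) × 21^n/n!  (constant 10 cancels)
= (n+1)/21
L = lim(n→∞) (n+1)/21 = ∞
L > 1 → series DIVERGES

Diverges (ratio test: L = ∞ > 1)


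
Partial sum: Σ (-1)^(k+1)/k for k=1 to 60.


S = 1 - 1/2 + 1/3 - 1/4 + 1/5 - 1/6 + 1/7 - 1/8 ± ...
= 0.6849
(Full series converges to +ln(2) ≈ +0.6931)

S_60 = 0.6849


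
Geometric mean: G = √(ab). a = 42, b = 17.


GM = √(42×17) = √714 = 26.7208

GM = 26.7208


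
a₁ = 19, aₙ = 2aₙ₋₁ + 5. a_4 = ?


Computing step by step:
a_1 = 19
a_2 = 43
a_3 = 91
a_4 = 187


a_4 = 187


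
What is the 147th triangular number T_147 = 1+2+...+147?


n(n+1)/2 = 147×148/2 = 21756/2 = 10878

Σk = 10878


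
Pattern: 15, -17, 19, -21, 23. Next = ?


Pattern: alternating sign, magnitude arithmetic (d=2)
Terms: 15, -17, 19, -21, 23
Next term = -25

Next term = -25


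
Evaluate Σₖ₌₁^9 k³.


n(n+1)/2 = 9×10/2 = 45
Σk³ = 45² = 2025

Σk³ = 2025


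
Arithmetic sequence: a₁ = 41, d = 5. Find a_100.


aₙ = a₁ + (n-1)d
= 41 + (100-1)×5
= 41 + 495
= 536

a_100 = 536


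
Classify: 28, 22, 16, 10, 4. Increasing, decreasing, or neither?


Differences: -6, -6, -6, -6
All differences < 0 → strictly DECREASING

Monotonically decreasing


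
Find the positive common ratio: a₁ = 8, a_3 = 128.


r^(n-1) = aₙ/a₁
r^2 = 128/8 = 16
r = 16^(1/2)
= ±4; taking r > 0 gives r = 4

r = 4


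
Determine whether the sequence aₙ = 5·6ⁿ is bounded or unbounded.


aₙ = 5·6ⁿ → as n→∞, aₙ→∞ (since base 6 > 1)
No finite upper bound exists
The sequence is UNBOUNDED

Unbounded (aₙ → ∞ as n → ∞)


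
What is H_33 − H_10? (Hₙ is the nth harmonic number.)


Σₖ₌11^33 1/k = 1/11 + 1/12 + 1/13 + ... + 1/33
= 15225778970569/13127595717600
≈ 1.1598

Sum = 15225778970569/13127595717600 ≈ 1.1598


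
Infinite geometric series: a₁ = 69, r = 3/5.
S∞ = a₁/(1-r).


S∞ = a₁/(1-r) = 69/(1 - 3/5)
= 69/(2/5)
= 345/2

S∞ = 345/2


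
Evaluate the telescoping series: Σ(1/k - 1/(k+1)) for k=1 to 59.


Telescoping: adjacent terms cancel.
= 1/1 - 1/60
= 1 - 1/60 = 59/60

Sum = 59/60


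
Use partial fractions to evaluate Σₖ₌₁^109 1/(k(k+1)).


1/(k(k+1)) = 1/k - 1/(k+1) (partial fractions)
Telescoping: Σ = 1 - 1/110 = 109/110

Sum = 109/110


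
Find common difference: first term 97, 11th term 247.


d = (aₙ - a₁)/(n-1)
= (247 - 97)/(11-1)
= 150/10 = 15

d = 15


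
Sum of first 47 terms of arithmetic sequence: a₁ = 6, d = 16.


aₙ = 6 + (47-1)×16 = 742
Sₙ = n(a₁+aₙ)/2 = 47×(6+742)/2
= 47×748/2 = 17578

S_47 = 17578


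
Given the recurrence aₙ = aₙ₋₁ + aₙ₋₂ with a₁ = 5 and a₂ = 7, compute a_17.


Computing iteratively: 5, 7, 12, 19, 31, 50, 81, 131, 212, 343, 555, 898, ...
a_17 = 9959

a_17 = 9959
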